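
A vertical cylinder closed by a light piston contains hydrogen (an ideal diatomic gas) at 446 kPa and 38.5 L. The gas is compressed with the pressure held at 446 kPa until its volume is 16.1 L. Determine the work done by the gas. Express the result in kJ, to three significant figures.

W ≈ -9.99 kJ

Isobaric: W = P ΔV.
W = (446 kPa)(16.1 − 38.5 L) = (446)(-22.4) = -9990 J.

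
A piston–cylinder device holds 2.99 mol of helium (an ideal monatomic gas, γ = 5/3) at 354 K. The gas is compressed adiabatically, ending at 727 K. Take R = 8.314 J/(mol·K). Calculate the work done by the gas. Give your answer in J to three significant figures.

Adiabatic ⇒ Q = 0, so W_by = −ΔU = nCᵥ(T₁ − T₂).
Cᵥ = 3R/2 = 12.47 J/(mol·K).
W = (2.99)(12.47)(354 − 727) = -13909 J.

W ≈ -13900 J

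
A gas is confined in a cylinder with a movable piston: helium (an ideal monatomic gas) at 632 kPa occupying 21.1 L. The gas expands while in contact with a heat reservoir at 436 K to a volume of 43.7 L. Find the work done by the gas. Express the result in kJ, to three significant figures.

Isothermal: W = nRT ln(V₂/V₁) = P₁V₁ ln(V₂/V₁).
P₁V₁ = (632 kPa)(21.1 L) = 13335 J.
W = 13335 × ln(43.7/21.1) = 13335 × 0.7281
W_by_gas = 9709 J.

W ≈ 9.71 kJ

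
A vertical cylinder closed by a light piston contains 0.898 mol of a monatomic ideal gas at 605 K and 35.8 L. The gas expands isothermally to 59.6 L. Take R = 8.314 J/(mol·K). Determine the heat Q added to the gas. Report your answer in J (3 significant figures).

Q ≈ 2300 J

Isothermal ⇒ ΔU = 0, so Q = W = nRT ln(V₂/V₁).
Q = (0.898)(8.314)(605) ln(59.6/35.8) = 4517 × 0.5097 = 2302 J.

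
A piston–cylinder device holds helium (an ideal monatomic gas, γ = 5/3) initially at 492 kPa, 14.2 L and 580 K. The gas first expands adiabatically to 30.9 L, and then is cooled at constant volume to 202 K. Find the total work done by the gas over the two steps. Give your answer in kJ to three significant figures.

W_total ≈ 4.24 kJ

Step 1 (adiabatic): W = (P₁V₁ − P₂V₂)/(γ−1) = (6986 − 4160)/0.667 = 4239 J.
Step 2 (isochoric): W = 0 (constant volume).
W_total = 4239 + 0 = 4239 J.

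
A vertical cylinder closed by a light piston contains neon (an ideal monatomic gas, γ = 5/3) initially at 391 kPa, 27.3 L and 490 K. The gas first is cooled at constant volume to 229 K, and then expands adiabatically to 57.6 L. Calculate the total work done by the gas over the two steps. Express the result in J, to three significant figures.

W_total ≈ 2930 J

Step 1 (isochoric): W = 0 (constant volume).
After step 1: P = 182.7 kPa (V unchanged).
Step 2 (adiabatic): W = (P₁V₁ − P₂V₂)/(γ−1) = (4989 − 3033)/0.667 = 2934 J.
W_total = 0 + 2934 = 2934 J.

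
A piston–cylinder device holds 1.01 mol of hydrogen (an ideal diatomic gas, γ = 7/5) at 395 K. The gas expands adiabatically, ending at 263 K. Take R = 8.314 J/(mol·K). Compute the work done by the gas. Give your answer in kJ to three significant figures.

Adiabatic ⇒ Q = 0, so W_by = −ΔU = nCᵥ(T₁ − T₂).
Cᵥ = 5R/2 = 20.79 J/(mol·K).
W = (1.01)(20.79)(395 − 263) = 2771 J.

W ≈ 2.77 kJ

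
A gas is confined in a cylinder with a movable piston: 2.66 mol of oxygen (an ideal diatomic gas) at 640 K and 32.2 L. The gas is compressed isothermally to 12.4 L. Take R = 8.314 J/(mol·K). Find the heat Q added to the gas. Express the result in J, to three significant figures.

Q ≈ -13500 J

Isothermal ⇒ ΔU = 0, so Q = W = nRT ln(V₂/V₁).
Q = (2.66)(8.314)(640) ln(12.4/32.2) = 14154 × -0.9543 = -13507 J.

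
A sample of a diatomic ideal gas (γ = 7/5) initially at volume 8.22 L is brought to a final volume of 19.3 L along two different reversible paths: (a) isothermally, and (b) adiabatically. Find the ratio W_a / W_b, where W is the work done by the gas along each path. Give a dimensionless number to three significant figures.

Path (a) isothermal: W = P₁V₁ ln(V₂/V₁) → W_a/(P₁V₁) = 0.8535.
Path (b) adiabatic: W = P₁V₁(1 − (V₁/V₂)^(γ−1))/(γ−1) → W_b/(P₁V₁) = 0.7231.
W_a / W_b = 0.8535 / 0.7231 = 1.18.

W_a / W_b ≈ 1.18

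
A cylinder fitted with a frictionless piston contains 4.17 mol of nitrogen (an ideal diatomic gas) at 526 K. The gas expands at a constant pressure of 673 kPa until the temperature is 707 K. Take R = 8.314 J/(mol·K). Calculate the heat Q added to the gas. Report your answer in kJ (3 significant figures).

Isobaric: W = nRΔT = (4.17)(8.314)(181) = 6275 J.
ΔU = nCᵥΔT with Cᵥ = 5R/2: ΔU = (4.17)(20.79)(181) = 15688 J.
Q = ΔU + W = 15688 + 6275 = 21963 J.

Q ≈ 22.0 kJ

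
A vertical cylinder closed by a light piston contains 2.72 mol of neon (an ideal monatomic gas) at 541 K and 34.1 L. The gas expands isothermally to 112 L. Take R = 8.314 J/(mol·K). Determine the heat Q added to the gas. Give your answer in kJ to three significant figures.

Q ≈ 14.5 kJ

Isothermal ⇒ ΔU = 0, so Q = W = nRT ln(V₂/V₁).
Q = (2.72)(8.314)(541) ln(112/34.1) = 12234 × 1.189 = 14549 J.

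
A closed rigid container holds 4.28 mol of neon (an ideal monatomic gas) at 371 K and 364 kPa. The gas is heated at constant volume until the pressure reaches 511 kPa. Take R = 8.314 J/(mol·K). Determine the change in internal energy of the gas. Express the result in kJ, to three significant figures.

Constant volume ⇒ W = 0, so Q = ΔU = nCᵥΔT with Cᵥ = 3R/2 = 12.47 J/(mol·K).
At constant V, T₂/T₁ = P₂/P₁ ⇒ ΔT = T₁(P₂/P₁ − 1) = 371·(511/364 − 1) = 149.8 K.
ΔU = (4.28)(12.47)(149.8) = 7997 J.

ΔU ≈ 8.00 kJ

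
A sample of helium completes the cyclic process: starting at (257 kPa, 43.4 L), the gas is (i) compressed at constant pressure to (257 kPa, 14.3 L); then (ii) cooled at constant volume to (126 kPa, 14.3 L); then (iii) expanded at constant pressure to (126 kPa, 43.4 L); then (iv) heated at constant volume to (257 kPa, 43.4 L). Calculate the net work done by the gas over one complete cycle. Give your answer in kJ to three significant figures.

W_net ≈ -3.81 kJ

Constant-volume legs do no work.
W(i) = (257)(14.3 − 43.4) = -7479 J; W(iii) = (126)(43.4 − 14.3) = 3667 J.
W_net = -7479 + 3667 = -3812 J (the counter-clockwise enclosed area).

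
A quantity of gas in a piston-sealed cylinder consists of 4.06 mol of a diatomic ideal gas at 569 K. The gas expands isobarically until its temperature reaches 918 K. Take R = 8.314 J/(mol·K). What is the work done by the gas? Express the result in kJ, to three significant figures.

Isobaric: W = P ΔV = nR ΔT.
W = (4.06)(8.314)(918 − 569) = 11780 J.

W ≈ 11.8 kJ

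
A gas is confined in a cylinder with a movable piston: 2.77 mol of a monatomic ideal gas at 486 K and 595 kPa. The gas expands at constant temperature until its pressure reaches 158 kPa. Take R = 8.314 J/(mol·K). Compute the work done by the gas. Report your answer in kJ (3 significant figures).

W ≈ 14.8 kJ

Isothermal process: W = nRT ln(V₂/V₁) = nRT ln(P₁/P₂).
W = (2.77)(8.314)(486) × ln(595/158)
  = 11192 × ln(3.766) = 11192 × 1.326
W_by_gas = 14841 J.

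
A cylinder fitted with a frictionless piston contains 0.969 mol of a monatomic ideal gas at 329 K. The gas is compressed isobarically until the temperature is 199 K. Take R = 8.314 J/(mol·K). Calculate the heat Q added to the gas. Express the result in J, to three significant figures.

Isobaric: W = nRΔT = (0.969)(8.314)(-130) = -1047 J.
ΔU = nCᵥΔT with Cᵥ = 3R/2: ΔU = (0.969)(12.47)(-130) = -1571 J.
Q = ΔU + W = -1571 − 1047 = -2618 J.

Q ≈ -2620 J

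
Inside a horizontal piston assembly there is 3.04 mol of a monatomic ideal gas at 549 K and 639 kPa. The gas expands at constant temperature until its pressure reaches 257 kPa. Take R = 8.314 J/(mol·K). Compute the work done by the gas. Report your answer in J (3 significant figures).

W ≈ 12600 J

Isothermal process: W = nRT ln(V₂/V₁) = nRT ln(P₁/P₂).
W = (3.04)(8.314)(549) × ln(639/257)
  = 13876 × ln(2.486) = 13876 × 0.9108
W_by_gas = 12638 J.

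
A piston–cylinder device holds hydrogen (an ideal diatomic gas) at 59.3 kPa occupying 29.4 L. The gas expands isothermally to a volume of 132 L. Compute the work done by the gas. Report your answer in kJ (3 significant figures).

Isothermal: W = nRT ln(V₂/V₁) = P₁V₁ ln(V₂/V₁).
P₁V₁ = (59.3 kPa)(29.4 L) = 1743 J.
W = 1743 × ln(132/29.4) = 1743 × 1.502
W_by_gas = 2618 J.

W ≈ 2.62 kJ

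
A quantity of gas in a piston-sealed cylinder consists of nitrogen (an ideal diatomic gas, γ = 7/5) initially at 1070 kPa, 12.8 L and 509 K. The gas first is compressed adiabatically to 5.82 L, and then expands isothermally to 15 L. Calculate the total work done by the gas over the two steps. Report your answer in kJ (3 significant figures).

W_total ≈ 5.08 kJ

Step 1 (adiabatic): W = (P₁V₁ − P₂V₂)/(γ−1) = (13696 − 18772)/0.4 = -12690 J.
After step 1: P = 3225 kPa, V = 5.82 L, T = 697.6 K.
Step 2 (isothermal): W = P₁V₁ ln(V₂/V₁) = (18772) ln(15/5.82) = 17772 J.
W_total = -12690 + 17772 = 5083 J.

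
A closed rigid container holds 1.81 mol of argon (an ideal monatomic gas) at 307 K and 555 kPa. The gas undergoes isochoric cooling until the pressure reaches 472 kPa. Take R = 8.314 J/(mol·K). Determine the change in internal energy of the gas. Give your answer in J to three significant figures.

Constant volume ⇒ W = 0, so Q = ΔU = nCᵥΔT with Cᵥ = 3R/2 = 12.47 J/(mol·K).
At constant V, T₂/T₁ = P₂/P₁ ⇒ ΔT = T₁(P₂/P₁ − 1) = 307·(472/555 − 1) = -45.91 K.
ΔU = (1.81)(12.47)(-45.91) = -1036 J.

ΔU ≈ -1040 J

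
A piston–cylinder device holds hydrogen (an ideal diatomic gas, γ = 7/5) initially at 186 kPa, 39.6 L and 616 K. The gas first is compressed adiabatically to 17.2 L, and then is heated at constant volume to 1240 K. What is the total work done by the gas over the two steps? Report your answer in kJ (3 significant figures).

W_total ≈ -7.29 kJ

Step 1 (adiabatic): W = (P₁V₁ − P₂V₂)/(γ−1) = (7366 − 10282)/0.4 = -7291 J.
Step 2 (isochoric): W = 0 (constant volume).
W_total = -7291 + 0 = -7291 J.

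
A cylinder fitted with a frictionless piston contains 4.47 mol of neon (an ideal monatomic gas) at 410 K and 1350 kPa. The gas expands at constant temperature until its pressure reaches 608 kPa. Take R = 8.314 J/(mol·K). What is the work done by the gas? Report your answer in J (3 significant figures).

Isothermal process: W = nRT ln(V₂/V₁) = nRT ln(P₁/P₂).
W = (4.47)(8.314)(410) × ln(1350/608)
  = 15237 × ln(2.22) = 15237 × 0.7977
W_by_gas = 12154 J.

W ≈ 12200 J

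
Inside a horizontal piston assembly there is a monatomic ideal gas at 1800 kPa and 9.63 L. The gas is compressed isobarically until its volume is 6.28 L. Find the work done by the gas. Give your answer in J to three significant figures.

Isobaric: W = P ΔV.
W = (1800 kPa)(6.28 − 9.63 L) = (1800)(-3.35) = -6030 J.

W ≈ -6030 J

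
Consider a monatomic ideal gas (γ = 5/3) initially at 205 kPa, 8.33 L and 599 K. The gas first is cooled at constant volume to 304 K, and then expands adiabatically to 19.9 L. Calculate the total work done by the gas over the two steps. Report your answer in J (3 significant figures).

Step 1 (isochoric): W = 0 (constant volume).
After step 1: P = 104 kPa (V unchanged).
Step 2 (adiabatic): W = (P₁V₁ − P₂V₂)/(γ−1) = (866.7 − 485)/0.667 = 572.5 J.
W_total = 0 + 572.5 = 572.5 J.

W_total ≈ 573 J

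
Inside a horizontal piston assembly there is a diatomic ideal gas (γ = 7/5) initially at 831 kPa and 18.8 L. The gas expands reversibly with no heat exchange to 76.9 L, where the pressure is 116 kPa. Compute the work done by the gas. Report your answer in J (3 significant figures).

Adiabatic: W = (P₁V₁ − P₂V₂)/(γ − 1) with γ = 7/5.
P₁V₁ = 15623 J, P₂V₂ = 8920 J.
W = (15623 − 8920) / 0.4 = 16756 J.

W ≈ 16800 J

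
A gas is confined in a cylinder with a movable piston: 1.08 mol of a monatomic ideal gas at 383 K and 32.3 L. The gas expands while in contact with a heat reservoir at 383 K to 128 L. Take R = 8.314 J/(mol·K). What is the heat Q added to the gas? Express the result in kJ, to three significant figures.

Isothermal ⇒ ΔU = 0, so Q = W = nRT ln(V₂/V₁).
Q = (1.08)(8.314)(383) ln(128/32.3) = 3439 × 1.377 = 4735 J.

Q ≈ 4.74 kJ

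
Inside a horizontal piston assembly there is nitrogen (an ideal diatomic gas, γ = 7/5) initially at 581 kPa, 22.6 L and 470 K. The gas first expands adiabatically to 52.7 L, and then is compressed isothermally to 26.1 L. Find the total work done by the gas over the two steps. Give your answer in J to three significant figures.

W_total ≈ 2850 J

Step 1 (adiabatic): W = (P₁V₁ − P₂V₂)/(γ−1) = (13131 − 9358)/0.4 = 9430 J.
After step 1: P = 177.6 kPa, V = 52.7 L, T = 335 K.
Step 2 (isothermal): W = P₁V₁ ln(V₂/V₁) = (9358) ln(26.1/52.7) = -6576 J.
W_total = 9430 − 6576 = 2854 J.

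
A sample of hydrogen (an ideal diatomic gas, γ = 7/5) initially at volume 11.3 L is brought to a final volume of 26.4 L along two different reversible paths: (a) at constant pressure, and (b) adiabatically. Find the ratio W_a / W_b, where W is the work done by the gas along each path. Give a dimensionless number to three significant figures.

Path (a) isobaric: W = P₁(V₂ − V₁) → W_a/(P₁V₁) = 1.336.
Path (b) adiabatic: W = P₁V₁(1 − (V₁/V₂)^(γ−1))/(γ−1) → W_b/(P₁V₁) = 0.7195.
W_a / W_b = 1.336 / 0.7195 = 1.857.

W_a / W_b ≈ 1.86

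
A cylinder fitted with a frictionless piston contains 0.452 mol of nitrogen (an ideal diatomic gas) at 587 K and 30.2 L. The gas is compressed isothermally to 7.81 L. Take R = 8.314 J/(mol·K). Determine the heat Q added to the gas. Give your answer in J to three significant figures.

Q ≈ -2980 J

Isothermal ⇒ ΔU = 0, so Q = W = nRT ln(V₂/V₁).
Q = (0.452)(8.314)(587) ln(7.81/30.2) = 2206 × -1.352 = -2983 J.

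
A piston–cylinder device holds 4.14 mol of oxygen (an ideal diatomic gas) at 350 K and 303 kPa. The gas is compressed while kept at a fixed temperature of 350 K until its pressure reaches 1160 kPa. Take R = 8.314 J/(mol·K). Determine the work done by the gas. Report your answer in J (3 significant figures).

W ≈ -16200 J

Isothermal process: W = nRT ln(V₂/V₁) = nRT ln(P₁/P₂).
W = (4.14)(8.314)(350) × ln(303/1160)
  = 12047 × ln(0.2612) = 12047 × -1.342
W_by_gas = -16172 J.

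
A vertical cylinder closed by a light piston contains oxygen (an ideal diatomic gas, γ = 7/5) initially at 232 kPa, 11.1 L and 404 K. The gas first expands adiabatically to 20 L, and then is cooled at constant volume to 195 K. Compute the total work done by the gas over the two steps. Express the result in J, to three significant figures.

W_total ≈ 1350 J

Step 1 (adiabatic): W = (P₁V₁ − P₂V₂)/(γ−1) = (2575 − 2035)/0.4 = 1351 J.
Step 2 (isochoric): W = 0 (constant volume).
W_total = 1351 + 0 = 1351 J.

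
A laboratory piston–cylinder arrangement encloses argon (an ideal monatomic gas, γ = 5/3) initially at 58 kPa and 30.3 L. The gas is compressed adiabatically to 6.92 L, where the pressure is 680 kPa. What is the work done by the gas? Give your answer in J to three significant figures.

W ≈ -4420 J

Adiabatic: W = (P₁V₁ − P₂V₂)/(γ − 1) with γ = 5/3.
P₁V₁ = 1757 J, P₂V₂ = 4706 J.
W = (1757 − 4706) / 0.6667 = -4422 J.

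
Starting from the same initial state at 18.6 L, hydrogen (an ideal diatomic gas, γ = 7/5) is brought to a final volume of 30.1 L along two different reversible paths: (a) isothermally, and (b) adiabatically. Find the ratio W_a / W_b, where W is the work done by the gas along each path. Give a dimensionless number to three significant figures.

W_a / W_b ≈ 1.10

Path (a) isothermal: W = P₁V₁ ln(V₂/V₁) → W_a/(P₁V₁) = 0.4814.
Path (b) adiabatic: W = P₁V₁(1 − (V₁/V₂)^(γ−1))/(γ−1) → W_b/(P₁V₁) = 0.4379.
W_a / W_b = 0.4814 / 0.4379 = 1.099.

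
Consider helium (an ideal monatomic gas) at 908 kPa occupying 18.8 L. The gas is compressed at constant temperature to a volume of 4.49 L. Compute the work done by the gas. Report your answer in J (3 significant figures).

Isothermal: W = nRT ln(V₂/V₁) = P₁V₁ ln(V₂/V₁).
P₁V₁ = (908 kPa)(18.8 L) = 17070 J.
W = 17070 × ln(4.49/18.8) = 17070 × -1.432
W_by_gas = -24445 J.

W ≈ -24400 J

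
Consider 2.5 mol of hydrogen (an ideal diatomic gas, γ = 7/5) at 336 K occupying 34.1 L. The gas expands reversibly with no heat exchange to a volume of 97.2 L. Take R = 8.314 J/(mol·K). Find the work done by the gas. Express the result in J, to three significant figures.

Adiabatic: TV^(γ−1) = const with γ = 7/5.
T₂ = T₁ (V₁/V₂)^(γ−1) = 336 × (34.1/97.2)^0.4 = 336 × 0.6577 = 221 K.
W_by = nCᵥ(T₁ − T₂) = (2.5)(20.79)(336 − 221) = 5976 J.

W ≈ 5980 J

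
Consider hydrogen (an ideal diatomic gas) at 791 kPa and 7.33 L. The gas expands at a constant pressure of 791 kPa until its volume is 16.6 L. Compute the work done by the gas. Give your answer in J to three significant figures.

Isobaric: W = P ΔV.
W = (791 kPa)(16.6 − 7.33 L) = (791)(9.27) = 7333 J.

W ≈ 7330 J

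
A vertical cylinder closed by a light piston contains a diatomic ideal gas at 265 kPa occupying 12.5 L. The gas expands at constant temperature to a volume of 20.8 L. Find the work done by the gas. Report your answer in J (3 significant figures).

W ≈ 1690 J

Isothermal: W = nRT ln(V₂/V₁) = P₁V₁ ln(V₂/V₁).
P₁V₁ = (265 kPa)(12.5 L) = 3312 J.
W = 3312 × ln(20.8/12.5) = 3312 × 0.5092
W_by_gas = 1687 J.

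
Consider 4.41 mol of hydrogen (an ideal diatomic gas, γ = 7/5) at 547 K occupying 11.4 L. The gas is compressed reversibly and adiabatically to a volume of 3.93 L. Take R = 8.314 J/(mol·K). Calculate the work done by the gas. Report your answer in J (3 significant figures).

Adiabatic: TV^(γ−1) = const with γ = 7/5.
T₂ = T₁ (V₁/V₂)^(γ−1) = 547 × (11.4/3.93)^0.4 = 547 × 1.531 = 837.5 K.
W_by = nCᵥ(T₁ − T₂) = (4.41)(20.79)(547 − 837.5) = -26629 J.

W ≈ -26600 J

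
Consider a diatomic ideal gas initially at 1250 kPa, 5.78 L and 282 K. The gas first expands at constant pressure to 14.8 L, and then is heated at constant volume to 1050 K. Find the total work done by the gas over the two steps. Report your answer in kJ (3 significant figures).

W_total ≈ 11.3 kJ

Step 1 (isobaric): W = PΔV = (1250 kPa)(14.8 − 5.78 L) = 11275 J.
Step 2 (isochoric): W = 0 (constant volume).
W_total = 11275 + 0 = 11275 J.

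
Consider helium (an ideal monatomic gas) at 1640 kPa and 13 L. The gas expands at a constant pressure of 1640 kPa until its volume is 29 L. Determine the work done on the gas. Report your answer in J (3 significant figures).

W ≈ -26200 J

Isobaric: W = P ΔV.
W = (1640 kPa)(29 − 13 L) = (1640)(16) = 26240 J.
Work on gas = −W_by = -26240 J.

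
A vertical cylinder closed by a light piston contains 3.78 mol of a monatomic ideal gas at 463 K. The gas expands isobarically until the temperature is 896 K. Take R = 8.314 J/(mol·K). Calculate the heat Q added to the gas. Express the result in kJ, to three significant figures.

Isobaric: W = nRΔT = (3.78)(8.314)(433) = 13608 J.
ΔU = nCᵥΔT with Cᵥ = 3R/2: ΔU = (3.78)(12.47)(433) = 20412 J.
Q = ΔU + W = 20412 + 13608 = 34020 J.

Q ≈ 34.0 kJ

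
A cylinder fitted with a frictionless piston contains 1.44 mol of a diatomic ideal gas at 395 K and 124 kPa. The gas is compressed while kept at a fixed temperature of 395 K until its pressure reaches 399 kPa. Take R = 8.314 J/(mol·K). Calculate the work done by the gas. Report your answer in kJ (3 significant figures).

W ≈ -5.53 kJ

Isothermal process: W = nRT ln(V₂/V₁) = nRT ln(P₁/P₂).
W = (1.44)(8.314)(395) × ln(124/399)
  = 4729 × ln(0.3108) = 4729 × -1.169
W_by_gas = -5527 J.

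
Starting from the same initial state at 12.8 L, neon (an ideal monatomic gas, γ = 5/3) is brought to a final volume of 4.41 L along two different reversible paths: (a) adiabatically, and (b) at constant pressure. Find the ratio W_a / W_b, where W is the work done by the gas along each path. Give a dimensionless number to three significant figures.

Path (a) adiabatic: W = P₁V₁(1 − (V₁/V₂)^(γ−1))/(γ−1) → W_a/(P₁V₁) = -1.552.
Path (b) isobaric: W = P₁(V₂ − V₁) → W_b/(P₁V₁) = -0.6555.
W_a / W_b = -1.552 / -0.6555 = 2.368.

W_a / W_b ≈ 2.37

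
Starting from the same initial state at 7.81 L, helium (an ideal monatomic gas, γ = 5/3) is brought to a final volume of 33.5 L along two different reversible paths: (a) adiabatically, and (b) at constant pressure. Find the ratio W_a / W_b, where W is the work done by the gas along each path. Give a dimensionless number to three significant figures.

W_a / W_b ≈ 0.283

Path (a) adiabatic: W = P₁V₁(1 − (V₁/V₂)^(γ−1))/(γ−1) → W_a/(P₁V₁) = 0.9318.
Path (b) isobaric: W = P₁(V₂ − V₁) → W_b/(P₁V₁) = 3.289.
W_a / W_b = 0.9318 / 3.289 = 0.2833.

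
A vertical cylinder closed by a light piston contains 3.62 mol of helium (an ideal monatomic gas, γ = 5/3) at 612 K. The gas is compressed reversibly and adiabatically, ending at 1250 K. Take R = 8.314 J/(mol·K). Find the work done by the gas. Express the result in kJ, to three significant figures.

W ≈ -28.8 kJ

Adiabatic ⇒ Q = 0, so W_by = −ΔU = nCᵥ(T₁ − T₂).
Cᵥ = 3R/2 = 12.47 J/(mol·K).
W = (3.62)(12.47)(612 − 1250) = -28803 J.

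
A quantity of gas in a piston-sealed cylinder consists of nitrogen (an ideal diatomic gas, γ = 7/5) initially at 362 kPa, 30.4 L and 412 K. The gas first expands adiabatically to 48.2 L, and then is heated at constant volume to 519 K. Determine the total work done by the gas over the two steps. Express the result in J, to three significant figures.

W_total ≈ 4630 J

Step 1 (adiabatic): W = (P₁V₁ − P₂V₂)/(γ−1) = (11005 − 9152)/0.4 = 4632 J.
Step 2 (isochoric): W = 0 (constant volume).
W_total = 4632 + 0 = 4632 J.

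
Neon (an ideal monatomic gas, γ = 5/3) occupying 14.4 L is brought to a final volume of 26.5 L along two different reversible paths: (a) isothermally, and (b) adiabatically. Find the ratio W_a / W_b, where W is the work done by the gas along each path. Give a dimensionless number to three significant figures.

Path (a) isothermal: W = P₁V₁ ln(V₂/V₁) → W_a/(P₁V₁) = 0.6099.
Path (b) adiabatic: W = P₁V₁(1 − (V₁/V₂)^(γ−1))/(γ−1) → W_b/(P₁V₁) = 0.5011.
W_a / W_b = 0.6099 / 0.5011 = 1.217.

W_a / W_b ≈ 1.22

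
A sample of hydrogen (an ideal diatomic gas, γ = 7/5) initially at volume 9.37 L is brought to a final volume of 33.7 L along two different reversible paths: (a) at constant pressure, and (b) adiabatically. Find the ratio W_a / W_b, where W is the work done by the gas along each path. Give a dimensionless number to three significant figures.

Path (a) isobaric: W = P₁(V₂ − V₁) → W_a/(P₁V₁) = 2.597.
Path (b) adiabatic: W = P₁V₁(1 − (V₁/V₂)^(γ−1))/(γ−1) → W_b/(P₁V₁) = 1.002.
W_a / W_b = 2.597 / 1.002 = 2.592.

W_a / W_b ≈ 2.59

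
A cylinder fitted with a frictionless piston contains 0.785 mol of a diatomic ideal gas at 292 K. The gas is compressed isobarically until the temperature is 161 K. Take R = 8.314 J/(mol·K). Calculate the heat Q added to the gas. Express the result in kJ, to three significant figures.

Q ≈ -2.99 kJ

Isobaric: W = nRΔT = (0.785)(8.314)(-131) = -855 J.
ΔU = nCᵥΔT with Cᵥ = 5R/2: ΔU = (0.785)(20.79)(-131) = -2137 J.
Q = ΔU + W = -2137 − 855 = -2992 J.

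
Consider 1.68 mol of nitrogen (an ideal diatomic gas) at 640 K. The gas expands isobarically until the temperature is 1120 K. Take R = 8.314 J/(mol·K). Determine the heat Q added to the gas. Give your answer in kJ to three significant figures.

Isobaric: W = nRΔT = (1.68)(8.314)(480) = 6704 J.
ΔU = nCᵥΔT with Cᵥ = 5R/2: ΔU = (1.68)(20.79)(480) = 16761 J.
Q = ΔU + W = 16761 + 6704 = 23465 J.

Q ≈ 23.5 kJ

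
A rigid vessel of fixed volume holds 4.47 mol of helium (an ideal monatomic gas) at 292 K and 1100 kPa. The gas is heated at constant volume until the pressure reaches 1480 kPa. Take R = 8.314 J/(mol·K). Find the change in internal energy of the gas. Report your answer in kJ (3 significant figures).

ΔU ≈ 5.62 kJ

Constant volume ⇒ W = 0, so Q = ΔU = nCᵥΔT with Cᵥ = 3R/2 = 12.47 J/(mol·K).
At constant V, T₂/T₁ = P₂/P₁ ⇒ ΔT = T₁(P₂/P₁ − 1) = 292·(1480/1100 − 1) = 100.9 K.
ΔU = (4.47)(12.47)(100.9) = 5623 J.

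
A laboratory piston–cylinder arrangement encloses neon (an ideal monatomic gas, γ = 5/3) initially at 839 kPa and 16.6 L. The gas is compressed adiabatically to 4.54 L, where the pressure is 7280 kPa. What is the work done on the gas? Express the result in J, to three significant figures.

W ≈ 28700 J

Adiabatic: W = (P₁V₁ − P₂V₂)/(γ − 1) with γ = 5/3.
P₁V₁ = 13927 J, P₂V₂ = 33051 J.
W = (13927 − 33051) / 0.6667 = -28686 J.
Work on gas = −W_by = 28686 J.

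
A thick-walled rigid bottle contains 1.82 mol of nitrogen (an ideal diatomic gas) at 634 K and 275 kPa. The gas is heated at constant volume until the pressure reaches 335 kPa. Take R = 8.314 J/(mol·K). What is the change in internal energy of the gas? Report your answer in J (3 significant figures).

Constant volume ⇒ W = 0, so Q = ΔU = nCᵥΔT with Cᵥ = 5R/2 = 20.79 J/(mol·K).
At constant V, T₂/T₁ = P₂/P₁ ⇒ ΔT = T₁(P₂/P₁ − 1) = 634·(335/275 − 1) = 138.3 K.
ΔU = (1.82)(20.79)(138.3) = 5233 J.

ΔU ≈ 5230 J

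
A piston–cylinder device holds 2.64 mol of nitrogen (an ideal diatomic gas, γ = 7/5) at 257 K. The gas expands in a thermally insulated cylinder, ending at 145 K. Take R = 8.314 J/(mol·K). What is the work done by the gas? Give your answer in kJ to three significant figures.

Adiabatic ⇒ Q = 0, so W_by = −ΔU = nCᵥ(T₁ − T₂).
Cᵥ = 5R/2 = 20.79 J/(mol·K).
W = (2.64)(20.79)(257 − 145) = 6146 J.

W ≈ 6.15 kJ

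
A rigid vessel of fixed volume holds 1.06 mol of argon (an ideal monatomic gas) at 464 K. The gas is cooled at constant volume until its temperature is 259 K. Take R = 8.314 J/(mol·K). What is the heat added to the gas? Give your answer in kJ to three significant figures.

Constant volume ⇒ W = 0, so Q = ΔU = nCᵥΔT with Cᵥ = 3R/2 = 12.47 J/(mol·K).
ΔU = (1.06)(12.47)(259 − 464) = -2710 J.

Q ≈ -2.71 kJ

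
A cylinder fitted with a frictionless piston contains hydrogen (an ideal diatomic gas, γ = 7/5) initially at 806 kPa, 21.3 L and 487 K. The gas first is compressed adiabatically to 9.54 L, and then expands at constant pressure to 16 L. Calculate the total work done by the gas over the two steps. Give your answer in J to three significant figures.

Step 1 (adiabatic): W = (P₁V₁ − P₂V₂)/(γ−1) = (17168 − 23673)/0.4 = -16262 J.
After step 1: P = 2481 kPa, V = 9.54 L, T = 671.5 K.
Step 2 (isobaric): W = PΔV = (2481 kPa)(16 − 9.54 L) = 16030 J.
W_total = -16262 + 16030 = -232.2 J.

W_total ≈ -232 J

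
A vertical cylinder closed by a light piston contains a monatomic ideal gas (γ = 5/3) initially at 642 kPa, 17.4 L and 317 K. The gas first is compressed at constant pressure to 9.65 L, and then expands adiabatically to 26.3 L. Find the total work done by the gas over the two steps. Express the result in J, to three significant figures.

Step 1 (isobaric): W = PΔV = (642 kPa)(9.65 − 17.4 L) = -4975 J.
After step 1: P = 642 kPa, V = 9.65 L, T = 175.8 K.
Step 2 (adiabatic): W = (P₁V₁ − P₂V₂)/(γ−1) = (6195 − 3175)/0.667 = 4530 J.
W_total = -4975 + 4530 = -445.4 J.

W_total ≈ -445 J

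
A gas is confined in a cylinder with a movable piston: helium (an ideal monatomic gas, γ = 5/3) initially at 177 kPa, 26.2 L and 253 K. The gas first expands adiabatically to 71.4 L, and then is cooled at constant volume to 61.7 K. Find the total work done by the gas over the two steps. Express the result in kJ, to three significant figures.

Step 1 (adiabatic): W = (P₁V₁ − P₂V₂)/(γ−1) = (4637 − 2377)/0.667 = 3391 J.
Step 2 (isochoric): W = 0 (constant volume).
W_total = 3391 + 0 = 3391 J.

W_total ≈ 3.39 kJ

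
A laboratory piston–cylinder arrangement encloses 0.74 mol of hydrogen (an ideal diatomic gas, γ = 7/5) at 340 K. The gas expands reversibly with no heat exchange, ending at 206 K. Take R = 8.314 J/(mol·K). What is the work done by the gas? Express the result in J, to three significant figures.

Adiabatic ⇒ Q = 0, so W_by = −ΔU = nCᵥ(T₁ − T₂).
Cᵥ = 5R/2 = 20.79 J/(mol·K).
W = (0.74)(20.79)(340 − 206) = 2061 J.

W ≈ 2060 J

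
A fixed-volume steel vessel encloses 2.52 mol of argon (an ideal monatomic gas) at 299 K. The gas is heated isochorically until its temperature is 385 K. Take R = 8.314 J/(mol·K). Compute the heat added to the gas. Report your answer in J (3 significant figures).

Constant volume ⇒ W = 0, so Q = ΔU = nCᵥΔT with Cᵥ = 3R/2 = 12.47 J/(mol·K).
ΔU = (2.52)(12.47)(385 − 299) = 2703 J.

Q ≈ 2700 J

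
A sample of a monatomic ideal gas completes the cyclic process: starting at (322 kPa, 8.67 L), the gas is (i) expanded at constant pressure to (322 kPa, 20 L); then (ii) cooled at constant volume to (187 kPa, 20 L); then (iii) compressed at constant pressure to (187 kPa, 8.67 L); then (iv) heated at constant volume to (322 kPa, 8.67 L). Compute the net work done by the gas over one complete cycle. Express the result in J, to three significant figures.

Constant-volume legs do no work.
W(i) = (322)(20 − 8.67) = 3648 J; W(iii) = (187)(8.67 − 20) = -2119 J.
W_net = 3648 − 2119 = 1530 J (the clockwise enclosed area).

W_net ≈ 1530 J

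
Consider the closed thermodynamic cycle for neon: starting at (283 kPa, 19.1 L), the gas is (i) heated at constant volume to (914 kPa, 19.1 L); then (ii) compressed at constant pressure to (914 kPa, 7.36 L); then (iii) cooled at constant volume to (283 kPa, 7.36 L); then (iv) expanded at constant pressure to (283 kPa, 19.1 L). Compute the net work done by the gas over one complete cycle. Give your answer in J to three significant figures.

Constant-volume legs do no work.
W(ii) = (914)(7.36 − 19.1) = -10730 J; W(iv) = (283)(19.1 − 7.36) = 3322 J.
W_net = -10730 + 3322 = -7408 J (the counter-clockwise enclosed area).

W_net ≈ -7410 J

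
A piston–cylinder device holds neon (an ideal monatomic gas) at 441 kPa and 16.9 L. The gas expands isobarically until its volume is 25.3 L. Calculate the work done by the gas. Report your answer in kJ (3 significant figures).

Isobaric: W = P ΔV.
W = (441 kPa)(25.3 − 16.9 L) = (441)(8.4) = 3704 J.

W ≈ 3.70 kJ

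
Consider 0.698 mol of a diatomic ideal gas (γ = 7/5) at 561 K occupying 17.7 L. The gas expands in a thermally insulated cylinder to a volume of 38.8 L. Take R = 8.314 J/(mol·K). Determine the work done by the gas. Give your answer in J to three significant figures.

Adiabatic: TV^(γ−1) = const with γ = 7/5.
T₂ = T₁ (V₁/V₂)^(γ−1) = 561 × (17.7/38.8)^0.4 = 561 × 0.7306 = 409.8 K.
W_by = nCᵥ(T₁ − T₂) = (0.698)(20.79)(561 − 409.8) = 2193 J.

W ≈ 2190 J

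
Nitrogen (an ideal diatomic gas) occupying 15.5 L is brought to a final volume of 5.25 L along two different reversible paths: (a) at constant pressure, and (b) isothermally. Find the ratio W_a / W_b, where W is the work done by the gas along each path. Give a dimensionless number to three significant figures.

W_a / W_b ≈ 0.611

Path (a) isobaric: W = P₁(V₂ − V₁) → W_a/(P₁V₁) = -0.6613.
Path (b) isothermal: W = P₁V₁ ln(V₂/V₁) → W_b/(P₁V₁) = -1.083.
W_a / W_b = -0.6613 / -1.083 = 0.6108.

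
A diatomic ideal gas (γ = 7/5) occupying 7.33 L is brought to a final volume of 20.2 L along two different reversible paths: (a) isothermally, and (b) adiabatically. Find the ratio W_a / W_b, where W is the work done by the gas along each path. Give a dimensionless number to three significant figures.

W_a / W_b ≈ 1.22

Path (a) isothermal: W = P₁V₁ ln(V₂/V₁) → W_a/(P₁V₁) = 1.014.
Path (b) adiabatic: W = P₁V₁(1 − (V₁/V₂)^(γ−1))/(γ−1) → W_b/(P₁V₁) = 0.8334.
W_a / W_b = 1.014 / 0.8334 = 1.216.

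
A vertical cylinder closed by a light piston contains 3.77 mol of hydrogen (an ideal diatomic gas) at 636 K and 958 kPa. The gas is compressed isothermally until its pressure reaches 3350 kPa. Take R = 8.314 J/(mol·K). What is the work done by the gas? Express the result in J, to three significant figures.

Isothermal process: W = nRT ln(V₂/V₁) = nRT ln(P₁/P₂).
W = (3.77)(8.314)(636) × ln(958/3350)
  = 19935 × ln(0.286) = 19935 × -1.252
W_by_gas = -24956 J.

W ≈ -25000 J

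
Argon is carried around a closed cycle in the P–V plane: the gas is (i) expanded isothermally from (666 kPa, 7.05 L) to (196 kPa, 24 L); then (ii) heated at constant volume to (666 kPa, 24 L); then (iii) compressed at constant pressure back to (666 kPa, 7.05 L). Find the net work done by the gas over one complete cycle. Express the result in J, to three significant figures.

Leg (i): W = PᵢVᵢ ln(V_f/Vᵢ) = (4695) ln(24/7.05) = 5752 J.
Leg (ii): W = 0.
Leg (iii): W = PΔV = (666)(7.05 − 24) = -11289 J.
W_net = 5752 − 11289 = -5537 J.

W_net ≈ -5540 J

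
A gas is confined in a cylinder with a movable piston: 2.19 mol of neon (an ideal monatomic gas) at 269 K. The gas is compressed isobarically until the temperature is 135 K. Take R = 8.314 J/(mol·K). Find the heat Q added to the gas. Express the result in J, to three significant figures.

Isobaric: W = nRΔT = (2.19)(8.314)(-134) = -2440 J.
ΔU = nCᵥΔT with Cᵥ = 3R/2: ΔU = (2.19)(12.47)(-134) = -3660 J.
Q = ΔU + W = -3660 − 2440 = -6100 J.

Q ≈ -6100 J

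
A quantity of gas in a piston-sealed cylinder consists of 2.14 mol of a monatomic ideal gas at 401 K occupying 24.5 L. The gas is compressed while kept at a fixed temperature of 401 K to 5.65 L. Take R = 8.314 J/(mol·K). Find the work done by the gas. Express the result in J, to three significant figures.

Isothermal: W = nRT ln(V₂/V₁).
W = (2.14)(8.314)(401) × ln(5.65/24.5)
  = 7135 × -1.467
W_by_gas = -10467 J.

W ≈ -10500 J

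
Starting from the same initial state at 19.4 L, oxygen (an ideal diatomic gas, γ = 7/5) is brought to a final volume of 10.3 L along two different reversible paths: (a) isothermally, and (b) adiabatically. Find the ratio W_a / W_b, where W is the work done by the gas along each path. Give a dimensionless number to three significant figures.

Path (a) isothermal: W = P₁V₁ ln(V₂/V₁) → W_a/(P₁V₁) = -0.6331.
Path (b) adiabatic: W = P₁V₁(1 − (V₁/V₂)^(γ−1))/(γ−1) → W_b/(P₁V₁) = -0.7205.
W_a / W_b = -0.6331 / -0.7205 = 0.8787.

W_a / W_b ≈ 0.879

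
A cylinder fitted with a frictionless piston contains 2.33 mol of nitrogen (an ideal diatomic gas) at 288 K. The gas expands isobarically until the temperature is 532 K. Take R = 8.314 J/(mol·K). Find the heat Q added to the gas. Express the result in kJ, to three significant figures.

Q ≈ 16.5 kJ

Isobaric: W = nRΔT = (2.33)(8.314)(244) = 4727 J.
ΔU = nCᵥΔT with Cᵥ = 5R/2: ΔU = (2.33)(20.79)(244) = 11817 J.
Q = ΔU + W = 11817 + 4727 = 16543 J.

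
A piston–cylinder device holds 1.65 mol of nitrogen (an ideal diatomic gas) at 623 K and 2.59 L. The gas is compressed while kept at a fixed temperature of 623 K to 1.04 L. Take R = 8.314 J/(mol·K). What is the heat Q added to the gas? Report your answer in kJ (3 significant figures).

Q ≈ -7.80 kJ

Isothermal ⇒ ΔU = 0, so Q = W = nRT ln(V₂/V₁).
Q = (1.65)(8.314)(623) ln(1.04/2.59) = 8546 × -0.9124 = -7798 J.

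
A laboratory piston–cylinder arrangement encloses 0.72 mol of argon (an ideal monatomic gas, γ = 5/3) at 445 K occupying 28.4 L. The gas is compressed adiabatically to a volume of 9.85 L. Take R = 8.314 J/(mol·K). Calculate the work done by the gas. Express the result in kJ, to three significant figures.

Adiabatic: TV^(γ−1) = const with γ = 5/3.
T₂ = T₁ (V₁/V₂)^(γ−1) = 445 × (28.4/9.85)^0.667 = 445 × 2.026 = 901.5 K.
W_by = nCᵥ(T₁ − T₂) = (0.72)(12.47)(445 − 901.5) = -4099 J.

W ≈ -4.10 kJ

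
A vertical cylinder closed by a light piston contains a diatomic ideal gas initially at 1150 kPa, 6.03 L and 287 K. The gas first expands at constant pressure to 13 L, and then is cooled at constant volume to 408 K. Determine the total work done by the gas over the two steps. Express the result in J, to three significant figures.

W_total ≈ 8020 J

Step 1 (isobaric): W = PΔV = (1150 kPa)(13 − 6.03 L) = 8016 J.
Step 2 (isochoric): W = 0 (constant volume).
W_total = 8016 + 0 = 8016 J.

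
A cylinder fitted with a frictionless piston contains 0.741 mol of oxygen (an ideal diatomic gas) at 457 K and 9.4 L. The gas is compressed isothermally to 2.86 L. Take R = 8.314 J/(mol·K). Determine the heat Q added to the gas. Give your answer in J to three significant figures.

Isothermal ⇒ ΔU = 0, so Q = W = nRT ln(V₂/V₁).
Q = (0.741)(8.314)(457) ln(2.86/9.4) = 2815 × -1.19 = -3350 J.

Q ≈ -3350 J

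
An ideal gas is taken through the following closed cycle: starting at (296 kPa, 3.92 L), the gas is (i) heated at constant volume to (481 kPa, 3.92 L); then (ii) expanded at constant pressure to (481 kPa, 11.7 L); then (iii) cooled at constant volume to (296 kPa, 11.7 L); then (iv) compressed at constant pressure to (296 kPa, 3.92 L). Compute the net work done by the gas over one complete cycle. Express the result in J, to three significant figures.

W_net ≈ 1440 J

Constant-volume legs do no work.
W(ii) = (481)(11.7 − 3.92) = 3742 J; W(iv) = (296)(3.92 − 11.7) = -2303 J.
W_net = 3742 − 2303 = 1439 J (the clockwise enclosed area).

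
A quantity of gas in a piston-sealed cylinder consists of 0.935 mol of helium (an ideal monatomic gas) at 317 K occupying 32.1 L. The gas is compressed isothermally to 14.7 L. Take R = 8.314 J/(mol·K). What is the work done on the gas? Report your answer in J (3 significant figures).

Isothermal: W = nRT ln(V₂/V₁).
W = (0.935)(8.314)(317) × ln(14.7/32.1)
  = 2464 × -0.781
W_by_gas = -1925 J; work on gas = −W_by = 1925 J.

W ≈ 1920 J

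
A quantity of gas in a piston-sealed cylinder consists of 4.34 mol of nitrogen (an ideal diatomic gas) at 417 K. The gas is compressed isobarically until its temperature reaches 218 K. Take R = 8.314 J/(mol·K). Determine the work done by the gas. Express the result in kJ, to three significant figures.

W ≈ -7.18 kJ

Isobaric: W = P ΔV = nR ΔT.
W = (4.34)(8.314)(218 − 417) = -7180 J.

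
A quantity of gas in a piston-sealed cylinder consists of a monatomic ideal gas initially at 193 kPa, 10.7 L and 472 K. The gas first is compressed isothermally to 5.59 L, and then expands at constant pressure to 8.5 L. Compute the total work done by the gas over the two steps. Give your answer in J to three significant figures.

W_total ≈ -266 J

Step 1 (isothermal): W = P₁V₁ ln(V₂/V₁) = (2065) ln(5.59/10.7) = -1341 J.
After step 1: P = 369.4 kPa, V = 5.59 L, T = 472 K.
Step 2 (isobaric): W = PΔV = (369.4 kPa)(8.5 − 5.59 L) = 1075 J.
W_total = -1341 + 1075 = -265.8 J.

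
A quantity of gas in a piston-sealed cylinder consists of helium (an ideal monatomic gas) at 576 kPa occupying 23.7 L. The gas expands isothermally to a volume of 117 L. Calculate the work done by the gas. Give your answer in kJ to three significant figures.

W ≈ 21.8 kJ

Isothermal: W = nRT ln(V₂/V₁) = P₁V₁ ln(V₂/V₁).
P₁V₁ = (576 kPa)(23.7 L) = 13651 J.
W = 13651 × ln(117/23.7) = 13651 × 1.597
W_by_gas = 21797 J.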